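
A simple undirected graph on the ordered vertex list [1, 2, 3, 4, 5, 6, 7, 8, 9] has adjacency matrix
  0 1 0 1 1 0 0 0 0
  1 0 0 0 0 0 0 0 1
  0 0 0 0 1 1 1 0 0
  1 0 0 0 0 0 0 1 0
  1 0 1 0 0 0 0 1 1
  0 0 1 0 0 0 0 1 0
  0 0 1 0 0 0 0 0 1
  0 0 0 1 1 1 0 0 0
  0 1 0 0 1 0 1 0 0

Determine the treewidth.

A width-3 tree decomposition is:
Bags: B1 = {1, 4, 6, 8}  B2 = {1, 5, 6, 8}  B3 = {1, 3, 5, 6}  B4 = {1, 2, 3, 5}  B5 = {2, 3, 5, 9}  B6 = {2, 3, 7, 9}
Tree: B1–B2, B2–B3, B3–B4, B4–B5, B5–B6
Every bag has size at most 4, so the width is 4 − 1 = 3 and tw(G) ≤ 3. For the lower bound: the 4 vertex sets {4,6,8}, {1}, {5}, {2,3,7,9} are disjoint, each induces a connected subgraph, and every pair is joined by at least one edge of G. Contracting each set to a single vertex therefore yields K_{4} as a minor, and since treewidth is minor-monotone, tw(G) ≥ tw(K_{4}) = 3. Hence tw(G) = 3 exactly.

3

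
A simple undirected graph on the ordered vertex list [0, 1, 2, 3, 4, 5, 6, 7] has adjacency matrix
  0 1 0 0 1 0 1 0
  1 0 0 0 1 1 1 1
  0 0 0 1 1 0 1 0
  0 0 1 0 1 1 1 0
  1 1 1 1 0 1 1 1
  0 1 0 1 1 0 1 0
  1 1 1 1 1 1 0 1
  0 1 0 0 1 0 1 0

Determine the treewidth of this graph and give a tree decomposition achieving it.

Treewidth 3.
Bags: B1 = {3, 4, 5, 6}  B2 = {2, 3, 4, 6}  B3 = {1, 4, 5, 6}  B4 = {1, 4, 6, 7}  B5 = {0, 1, 4, 6}
Tree: B1–B2, B1–B3, B3–B4, B3–B5

Every bag has size at most 4, so the width is 4 − 1 = 3 and tw(G) ≤ 3. Conversely, {0, 1, 4, 6} is a clique of size 4, and the vertices of any clique must share a bag in every tree decomposition; so some bag has ≥ 4 vertices and tw(G) ≥ 3. Combining the bounds, tw(G) = 3.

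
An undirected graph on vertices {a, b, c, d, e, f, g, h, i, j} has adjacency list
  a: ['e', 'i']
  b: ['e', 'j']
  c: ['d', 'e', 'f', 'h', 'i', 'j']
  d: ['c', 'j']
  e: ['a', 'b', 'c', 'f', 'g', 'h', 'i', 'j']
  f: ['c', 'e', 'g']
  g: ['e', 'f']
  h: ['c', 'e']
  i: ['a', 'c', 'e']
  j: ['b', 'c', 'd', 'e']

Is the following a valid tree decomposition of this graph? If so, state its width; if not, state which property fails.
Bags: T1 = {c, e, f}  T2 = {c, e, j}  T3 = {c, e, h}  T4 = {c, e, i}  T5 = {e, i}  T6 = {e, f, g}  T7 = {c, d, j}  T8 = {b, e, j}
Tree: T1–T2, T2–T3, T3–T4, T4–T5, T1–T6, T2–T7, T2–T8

No — vertex a appears in no bag.

A tree decomposition must satisfy three properties: every vertex lies in some bag; for every edge, both endpoints lie together in some bag; and for every vertex, the bags containing it form a connected subtree. Here vertex a appears in no bag, so the decomposition is invalid.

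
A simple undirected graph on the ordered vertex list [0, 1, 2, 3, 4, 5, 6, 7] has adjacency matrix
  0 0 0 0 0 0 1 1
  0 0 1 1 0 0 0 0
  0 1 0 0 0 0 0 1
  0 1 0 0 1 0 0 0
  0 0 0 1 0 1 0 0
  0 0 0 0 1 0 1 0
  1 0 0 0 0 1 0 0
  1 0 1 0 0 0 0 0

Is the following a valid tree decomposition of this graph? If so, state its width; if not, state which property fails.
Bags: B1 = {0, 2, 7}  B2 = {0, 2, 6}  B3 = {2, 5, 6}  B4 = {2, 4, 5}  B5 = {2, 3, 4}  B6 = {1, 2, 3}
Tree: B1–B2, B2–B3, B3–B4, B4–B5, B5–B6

Every vertex of G appears in some bag (union = {0, 1, 2, 3, 4, 5, 6, 7}); every edge is covered by a bag; and for each vertex v the set of bags containing v is connected in the bag tree. The decomposition is therefore valid. The largest bag has 3 vertices, so the width is 2.

Yes; width 2.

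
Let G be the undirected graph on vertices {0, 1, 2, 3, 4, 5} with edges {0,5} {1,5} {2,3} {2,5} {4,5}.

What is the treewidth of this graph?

A width-1 tree decomposition is:
Bags: B1 = {1, 5}  B2 = {2, 5}  B3 = {2, 3}  B4 = {0, 5}  B5 = {4, 5}
Tree: B1–B2, B2–B3, B2–B4, B1–B5
Each bag holds 2 vertices, so the decomposition has width 1, which upper-bounds the treewidth. Any graph with an edge has treewidth ≥ 1, and G has the edge 5–1. Combining the bounds, tw(G) = 1.

1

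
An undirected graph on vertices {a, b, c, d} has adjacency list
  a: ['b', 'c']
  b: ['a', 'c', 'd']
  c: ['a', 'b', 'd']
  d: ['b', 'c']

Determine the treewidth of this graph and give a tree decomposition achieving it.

The largest bag has 3 vertices, giving width 2; this decomposition certifies tw(G) ≤ 2. Conversely, {b, c, d} is a clique of size 3, and the vertices of any clique must share a bag in every tree decomposition; so some bag has ≥ 3 vertices and tw(G) ≥ 2. Therefore the treewidth is 2.

Treewidth 2.
One such decomposition:
Bags: B1 = {a, b, c}  B2 = {b, c, d}
Tree: B1–B2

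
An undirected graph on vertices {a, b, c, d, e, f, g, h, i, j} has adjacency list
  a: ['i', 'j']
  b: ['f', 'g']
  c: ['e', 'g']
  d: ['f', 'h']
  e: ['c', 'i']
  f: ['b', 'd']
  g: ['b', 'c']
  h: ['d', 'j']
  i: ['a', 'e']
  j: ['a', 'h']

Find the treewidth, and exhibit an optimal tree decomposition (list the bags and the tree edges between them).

Treewidth 2.
One optimal decomposition is:
Bags: B1 = {b, c, g}  B2 = {b, c, f}  B3 = {c, d, f}  B4 = {c, d, h}  B5 = {c, h, j}  B6 = {a, c, j}  B7 = {a, c, i}  B8 = {c, e, i}
Tree: B1–B2, B2–B3, B3–B4, B4–B5, B5–B6, B6–B7, B7–B8

Every bag has size at most 3, so the width is 3 − 1 = 2 and tw(G) ≤ 2. Since c–g–b–f–d–h–j–a–i–e–c is a cycle in G, G is not acyclic. Forests are exactly the graphs of treewidth ≤ 1, so tw(G) ≥ 2. Hence tw(G) = 2 exactly.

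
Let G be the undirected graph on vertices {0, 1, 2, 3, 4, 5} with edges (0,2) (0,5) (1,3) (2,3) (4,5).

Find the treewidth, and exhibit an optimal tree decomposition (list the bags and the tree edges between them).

The largest bag has 2 vertices, giving width 1; this decomposition certifies tw(G) ≤ 1. Since G has at least one edge (e.g. 1–3), it is not an edgeless graph, so tw(G) ≥ 1. Therefore the treewidth is 1.

Treewidth 1.
Bags: B1 = {1, 3}  B2 = {2, 3}  B3 = {0, 2}  B4 = {0, 5}  B5 = {4, 5}
Tree: B1–B2, B2–B3, B3–B4, B4–B5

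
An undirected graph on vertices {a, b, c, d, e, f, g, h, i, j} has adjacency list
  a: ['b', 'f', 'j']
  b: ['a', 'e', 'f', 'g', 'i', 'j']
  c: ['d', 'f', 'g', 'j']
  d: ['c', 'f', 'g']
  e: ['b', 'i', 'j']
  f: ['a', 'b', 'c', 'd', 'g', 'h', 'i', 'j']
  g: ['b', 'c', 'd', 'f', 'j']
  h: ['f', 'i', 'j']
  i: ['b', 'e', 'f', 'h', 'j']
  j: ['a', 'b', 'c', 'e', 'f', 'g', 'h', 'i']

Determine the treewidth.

3

A width-3 tree decomposition is:
Bags: B1 = {f, h, i, j}  B2 = {b, f, i, j}  B3 = {b, f, g, j}  B4 = {c, f, g, j}  B5 = {b, e, i, j}  B6 = {c, d, f, g}  B7 = {a, b, f, j}
Tree: B1–B2, B2–B3, B3–B4, B2–B5, B4–B6, B3–B7
Every bag has size at most 4, so the width is 4 − 1 = 3 and tw(G) ≤ 3. On the other hand G contains the 4-clique {b, e, i, j}. A clique must lie in a single bag of any decomposition, so no decomposition can have width below 3. Therefore the treewidth is 3.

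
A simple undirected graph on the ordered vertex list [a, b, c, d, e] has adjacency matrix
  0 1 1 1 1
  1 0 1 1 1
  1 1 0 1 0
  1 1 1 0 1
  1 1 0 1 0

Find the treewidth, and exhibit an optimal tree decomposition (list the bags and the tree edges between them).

The largest bag has 4 vertices, giving width 3; this decomposition certifies tw(G) ≤ 3. Conversely, {a, b, d, e} is a clique of size 4, and the vertices of any clique must share a bag in every tree decomposition; so some bag has ≥ 4 vertices and tw(G) ≥ 3. Hence tw(G) = 3 exactly.

Treewidth 3.
Bags: B1 = {a, b, c, d}  B2 = {a, b, d, e}
Tree: B1–B2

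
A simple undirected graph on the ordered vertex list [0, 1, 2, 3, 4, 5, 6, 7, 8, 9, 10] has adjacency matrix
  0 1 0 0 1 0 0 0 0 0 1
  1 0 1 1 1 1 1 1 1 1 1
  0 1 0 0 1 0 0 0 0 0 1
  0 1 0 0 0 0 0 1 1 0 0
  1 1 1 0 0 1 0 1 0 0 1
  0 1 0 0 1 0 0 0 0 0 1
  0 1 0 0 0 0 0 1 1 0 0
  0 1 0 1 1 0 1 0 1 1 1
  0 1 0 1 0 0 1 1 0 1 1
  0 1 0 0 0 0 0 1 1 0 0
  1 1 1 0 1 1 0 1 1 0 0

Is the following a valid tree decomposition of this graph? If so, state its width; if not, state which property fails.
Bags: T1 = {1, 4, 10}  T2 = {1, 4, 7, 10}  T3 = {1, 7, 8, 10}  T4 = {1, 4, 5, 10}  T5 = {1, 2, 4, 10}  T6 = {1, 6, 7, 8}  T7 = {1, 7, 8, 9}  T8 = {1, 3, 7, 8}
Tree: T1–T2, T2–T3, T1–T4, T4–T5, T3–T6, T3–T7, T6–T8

No — vertex 0 appears in no bag.

A tree decomposition must satisfy three properties: every vertex lies in some bag; for every edge, both endpoints lie together in some bag; and for every vertex, the bags containing it form a connected subtree. Here vertex 0 appears in no bag, so the decomposition is invalid.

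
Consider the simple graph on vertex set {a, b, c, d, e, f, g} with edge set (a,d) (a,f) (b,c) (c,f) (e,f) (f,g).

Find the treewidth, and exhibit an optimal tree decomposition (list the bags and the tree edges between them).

Each bag holds 2 vertices, so the decomposition has width 1, which upper-bounds the treewidth. G has an edge, so its treewidth is at least 1. Hence tw(G) = 1 exactly.

Treewidth 1.
Bags: B1 = {a, f}  B2 = {c, f}  B3 = {a, d}  B4 = {e, f}  B5 = {b, c}  B6 = {f, g}
Tree: B1–B2, B1–B3, B2–B4, B2–B5, B2–B6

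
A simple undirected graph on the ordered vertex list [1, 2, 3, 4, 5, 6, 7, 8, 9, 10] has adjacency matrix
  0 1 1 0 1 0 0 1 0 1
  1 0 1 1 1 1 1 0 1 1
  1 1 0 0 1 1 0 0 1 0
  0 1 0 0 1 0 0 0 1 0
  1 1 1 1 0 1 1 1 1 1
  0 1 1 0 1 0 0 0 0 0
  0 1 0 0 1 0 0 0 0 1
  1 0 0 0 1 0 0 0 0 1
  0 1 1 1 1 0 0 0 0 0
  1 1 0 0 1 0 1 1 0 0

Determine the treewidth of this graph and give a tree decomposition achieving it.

Treewidth 3.
Bags: B1 = {2, 3, 5, 9}  B2 = {1, 2, 3, 5}  B3 = {1, 2, 5, 10}  B4 = {2, 5, 7, 10}  B5 = {2, 4, 5, 9}  B6 = {2, 3, 5, 6}  B7 = {1, 5, 8, 10}
Tree: B1–B2, B2–B3, B3–B4, B1–B5, B1–B6, B3–B7

Every bag has size at most 4, so the width is 4 − 1 = 3 and tw(G) ≤ 3. Conversely, {1, 5, 8, 10} is a clique of size 4, and the vertices of any clique must share a bag in every tree decomposition; so some bag has ≥ 4 vertices and tw(G) ≥ 3. Therefore the treewidth is 3.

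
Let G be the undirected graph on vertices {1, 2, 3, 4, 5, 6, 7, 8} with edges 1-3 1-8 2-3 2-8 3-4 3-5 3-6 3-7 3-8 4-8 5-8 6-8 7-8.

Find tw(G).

2

A width-2 tree decomposition is:
Bags: B1 = {1, 3, 8}  B2 = {3, 4, 8}  B3 = {3, 7, 8}  B4 = {3, 5, 8}  B5 = {2, 3, 8}  B6 = {3, 6, 8}
Tree: B1–B2, B2–B3, B2–B4, B1–B5, B5–B6
The largest bag has 3 vertices, giving width 2; this decomposition certifies tw(G) ≤ 2. On the other hand G contains the 3-clique {1, 3, 8}. A clique must lie in a single bag of any decomposition, so no decomposition can have width below 2. Hence tw(G) = 2 exactly.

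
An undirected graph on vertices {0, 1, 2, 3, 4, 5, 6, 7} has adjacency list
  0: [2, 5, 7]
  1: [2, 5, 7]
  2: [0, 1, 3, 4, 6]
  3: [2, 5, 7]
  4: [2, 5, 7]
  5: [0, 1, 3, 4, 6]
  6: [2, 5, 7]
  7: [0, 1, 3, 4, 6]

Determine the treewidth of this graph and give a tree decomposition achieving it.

Treewidth 3.
Bags: B1 = {0, 2, 5, 7}  B2 = {1, 2, 5, 7}  B3 = {2, 4, 5, 7}  B4 = {2, 3, 5, 7}  B5 = {2, 5, 6, 7}
Tree: B1–B2, B2–B3, B3–B4, B4–B5

Every bag has size at most 4, so the width is 4 − 1 = 3 and tw(G) ≤ 3. For the lower bound: the 4 vertex sets {0,5}, {1,2}, {7}, {4} are disjoint, each induces a connected subgraph, and every pair is joined by at least one edge of G. Contracting each set to a single vertex therefore yields K_{4} as a minor, and since treewidth is minor-monotone, tw(G) ≥ tw(K_{4}) = 3. Hence tw(G) = 3 exactly.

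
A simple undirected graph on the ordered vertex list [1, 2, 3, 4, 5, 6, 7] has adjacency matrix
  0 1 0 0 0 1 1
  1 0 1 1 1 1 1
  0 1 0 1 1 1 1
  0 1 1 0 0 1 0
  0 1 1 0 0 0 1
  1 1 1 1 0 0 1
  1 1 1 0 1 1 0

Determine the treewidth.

A width-3 tree decomposition is:
Bags: B1 = {2, 3, 6, 7}  B2 = {2, 3, 5, 7}  B3 = {2, 3, 4, 6}  B4 = {1, 2, 6, 7}
Tree: B1–B2, B1–B3, B1–B4
Every bag has size at most 4, so the width is 4 − 1 = 3 and tw(G) ≤ 3. On the other hand G contains the 4-clique {1, 2, 6, 7}. A clique must lie in a single bag of any decomposition, so no decomposition can have width below 3. The upper and lower bounds meet at 3, so that is the treewidth.

3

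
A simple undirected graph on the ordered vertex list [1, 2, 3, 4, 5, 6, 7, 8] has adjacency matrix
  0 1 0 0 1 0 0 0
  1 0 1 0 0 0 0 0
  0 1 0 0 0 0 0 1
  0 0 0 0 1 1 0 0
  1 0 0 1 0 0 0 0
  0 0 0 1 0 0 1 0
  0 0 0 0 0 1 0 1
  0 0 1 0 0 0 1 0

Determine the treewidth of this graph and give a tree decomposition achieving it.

Treewidth 2.
One such decomposition:
Bags: B1 = {1, 2, 5}  B2 = {2, 3, 5}  B3 = {3, 5, 8}  B4 = {5, 7, 8}  B5 = {5, 6, 7}  B6 = {4, 5, 6}
Tree: B1–B2, B2–B3, B3–B4, B4–B5, B5–B6

The largest bag has 3 vertices, giving width 2; this decomposition certifies tw(G) ≤ 2. The edges 5–1–2–3–8–7–6–4–5 form a cycle, so G is not a tree and its treewidth is at least 2. Combining the bounds, tw(G) = 2.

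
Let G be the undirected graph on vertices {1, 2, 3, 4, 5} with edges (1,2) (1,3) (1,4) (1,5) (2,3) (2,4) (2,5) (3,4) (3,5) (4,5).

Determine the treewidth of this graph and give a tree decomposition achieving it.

With just one bag of size 5, the width is 5 − 1 = 4, so tw(G) ≤ 4. For the lower bound, the 5 vertices {1, 2, 3, 4, 5} are pairwise adjacent, and any tree decomposition puts a clique entirely inside one bag — forcing width ≥ 4. Therefore the treewidth is 4.

Treewidth 4.
One optimal decomposition is:
Bags: B1 = {1, 2, 3, 4, 5}
Tree: (single bag)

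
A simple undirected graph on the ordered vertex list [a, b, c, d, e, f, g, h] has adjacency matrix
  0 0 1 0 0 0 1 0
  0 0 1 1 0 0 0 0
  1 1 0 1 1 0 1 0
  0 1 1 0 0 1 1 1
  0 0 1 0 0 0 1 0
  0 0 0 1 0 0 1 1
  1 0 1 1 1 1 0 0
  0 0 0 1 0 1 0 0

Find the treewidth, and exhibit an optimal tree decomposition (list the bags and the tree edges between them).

Treewidth 2.
One such decomposition:
Bags: B1 = {c, d, g}  B2 = {a, c, g}  B3 = {d, f, g}  B4 = {d, f, h}  B5 = {b, c, d}  B6 = {c, e, g}
Tree: B1–B2, B1–B3, B3–B4, B1–B5, B2–B6

The largest bag has 3 vertices, giving width 2; this decomposition certifies tw(G) ≤ 2. For the lower bound, the 3 vertices {c, d, g} are pairwise adjacent, and any tree decomposition puts a clique entirely inside one bag — forcing width ≥ 2. Combining the bounds, tw(G) = 2.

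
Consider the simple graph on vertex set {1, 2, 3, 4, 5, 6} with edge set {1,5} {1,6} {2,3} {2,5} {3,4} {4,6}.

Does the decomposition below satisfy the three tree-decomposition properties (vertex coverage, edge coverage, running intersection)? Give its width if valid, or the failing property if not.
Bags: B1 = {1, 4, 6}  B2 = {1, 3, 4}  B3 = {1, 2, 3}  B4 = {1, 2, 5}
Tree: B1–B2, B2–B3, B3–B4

Checking the three conditions: (i) the bags cover all of {1, 2, 3, 4, 5, 6}; (ii) for each edge, some bag contains both endpoints; (iii) the bags containing any fixed vertex form a subtree. All hold, so the decomposition is valid with width 3 − 1 = 2.

Yes; width 2.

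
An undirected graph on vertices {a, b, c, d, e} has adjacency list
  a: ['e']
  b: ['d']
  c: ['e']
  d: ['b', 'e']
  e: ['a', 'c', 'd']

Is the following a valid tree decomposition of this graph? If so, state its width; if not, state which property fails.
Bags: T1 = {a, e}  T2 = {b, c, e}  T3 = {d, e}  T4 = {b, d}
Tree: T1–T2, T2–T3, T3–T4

A tree decomposition must satisfy three properties: every vertex lies in some bag; for every edge, both endpoints lie together in some bag; and for every vertex, the bags containing it form a connected subtree. Here bags containing vertex b are not connected in the tree, so the decomposition is invalid.

No — bags containing vertex b are not connected in the tree.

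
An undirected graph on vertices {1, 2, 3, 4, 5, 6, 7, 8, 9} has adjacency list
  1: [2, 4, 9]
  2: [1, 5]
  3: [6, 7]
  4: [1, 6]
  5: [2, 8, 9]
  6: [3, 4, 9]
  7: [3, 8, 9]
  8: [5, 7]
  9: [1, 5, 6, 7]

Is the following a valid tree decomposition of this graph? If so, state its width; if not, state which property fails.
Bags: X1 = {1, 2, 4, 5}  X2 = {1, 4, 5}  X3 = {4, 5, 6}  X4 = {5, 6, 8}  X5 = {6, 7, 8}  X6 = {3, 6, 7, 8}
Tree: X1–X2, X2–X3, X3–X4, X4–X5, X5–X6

No — vertex 9 appears in no bag.

A tree decomposition must satisfy three properties: every vertex lies in some bag; for every edge, both endpoints lie together in some bag; and for every vertex, the bags containing it form a connected subtree. Here vertex 9 appears in no bag, so the decomposition is invalid.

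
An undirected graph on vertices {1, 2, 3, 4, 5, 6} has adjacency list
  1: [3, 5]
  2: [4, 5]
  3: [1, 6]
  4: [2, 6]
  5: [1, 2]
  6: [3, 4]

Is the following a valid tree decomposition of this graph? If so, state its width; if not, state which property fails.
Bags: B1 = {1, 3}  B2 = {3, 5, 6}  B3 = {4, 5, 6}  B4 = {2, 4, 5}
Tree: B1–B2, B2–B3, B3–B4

A tree decomposition must satisfy three properties: every vertex lies in some bag; for every edge, both endpoints lie together in some bag; and for every vertex, the bags containing it form a connected subtree. Here edge (5,1) lies in no bag, so the decomposition is invalid.

No — edge (5,1) lies in no bag.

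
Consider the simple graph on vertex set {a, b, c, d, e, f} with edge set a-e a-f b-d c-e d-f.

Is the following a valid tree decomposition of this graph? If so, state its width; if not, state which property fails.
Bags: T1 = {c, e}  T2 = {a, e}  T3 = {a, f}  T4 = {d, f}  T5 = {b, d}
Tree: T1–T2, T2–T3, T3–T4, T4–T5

Yes; width 1.

Vertex coverage: the bags together contain {a, b, c, d, e, f}, the full vertex set. Edge coverage: each edge of G has both endpoints in at least one bag. Running intersection: for every vertex, the bags containing it form a connected subtree. All three properties hold, so this is a valid tree decomposition of width max|bag| − 1 = 1, and hence tw(G) ≤ 1.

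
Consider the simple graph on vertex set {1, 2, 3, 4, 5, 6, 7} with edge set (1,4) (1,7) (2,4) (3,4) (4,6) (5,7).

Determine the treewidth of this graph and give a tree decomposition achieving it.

Every bag has size at most 2, so the width is 2 − 1 = 1 and tw(G) ≤ 1. G has an edge, so its treewidth is at least 1. Therefore the treewidth is 1.

Treewidth 1.
Bags: B1 = {1, 4}  B2 = {4, 6}  B3 = {3, 4}  B4 = {1, 7}  B5 = {5, 7}  B6 = {2, 4}
Tree: B1–B2, B1–B3, B1–B4, B4–B5, B1–B6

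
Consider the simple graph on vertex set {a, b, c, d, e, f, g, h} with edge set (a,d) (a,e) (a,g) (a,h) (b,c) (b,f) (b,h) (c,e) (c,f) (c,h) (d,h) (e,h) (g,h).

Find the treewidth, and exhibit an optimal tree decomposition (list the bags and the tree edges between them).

Treewidth 2.
One such decomposition:
Bags: B1 = {b, c, h}  B2 = {c, e, h}  B3 = {b, c, f}  B4 = {a, e, h}  B5 = {a, d, h}  B6 = {a, g, h}
Tree: B1–B2, B1–B3, B2–B4, B4–B5, B4–B6

Every bag has size at most 3, so the width is 3 − 1 = 2 and tw(G) ≤ 2. On the other hand G contains the 3-clique {c, e, h}. A clique must lie in a single bag of any decomposition, so no decomposition can have width below 2. The upper and lower bounds meet at 2, so that is the treewidth.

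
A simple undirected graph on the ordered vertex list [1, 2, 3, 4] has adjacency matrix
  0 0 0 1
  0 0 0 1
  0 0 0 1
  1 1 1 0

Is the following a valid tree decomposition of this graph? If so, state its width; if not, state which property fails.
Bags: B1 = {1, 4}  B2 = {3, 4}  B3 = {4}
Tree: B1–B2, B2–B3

No — vertex 2 appears in no bag.

A tree decomposition must satisfy three properties: every vertex lies in some bag; for every edge, both endpoints lie together in some bag; and for every vertex, the bags containing it form a connected subtree. Here vertex 2 appears in no bag, so the decomposition is invalid.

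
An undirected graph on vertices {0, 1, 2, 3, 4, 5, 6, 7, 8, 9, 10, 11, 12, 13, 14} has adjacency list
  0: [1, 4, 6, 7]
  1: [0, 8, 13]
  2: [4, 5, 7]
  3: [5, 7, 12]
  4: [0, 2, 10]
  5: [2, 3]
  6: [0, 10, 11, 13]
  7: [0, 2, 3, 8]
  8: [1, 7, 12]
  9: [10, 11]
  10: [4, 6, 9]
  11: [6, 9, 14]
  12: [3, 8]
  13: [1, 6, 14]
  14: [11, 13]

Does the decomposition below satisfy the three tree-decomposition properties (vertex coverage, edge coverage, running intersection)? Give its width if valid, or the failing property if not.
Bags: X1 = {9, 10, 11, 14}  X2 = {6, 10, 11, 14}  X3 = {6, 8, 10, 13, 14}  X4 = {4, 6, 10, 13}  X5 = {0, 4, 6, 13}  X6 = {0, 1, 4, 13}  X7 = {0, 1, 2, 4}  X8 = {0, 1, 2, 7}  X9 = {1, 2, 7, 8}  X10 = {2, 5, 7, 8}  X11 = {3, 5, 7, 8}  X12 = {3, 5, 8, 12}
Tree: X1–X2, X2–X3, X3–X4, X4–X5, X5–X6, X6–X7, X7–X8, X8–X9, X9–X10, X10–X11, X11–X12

A tree decomposition must satisfy three properties: every vertex lies in some bag; for every edge, both endpoints lie together in some bag; and for every vertex, the bags containing it form a connected subtree. Here bags containing vertex 8 are not connected in the tree, so the decomposition is invalid.

No — bags containing vertex 8 are not connected in the tree.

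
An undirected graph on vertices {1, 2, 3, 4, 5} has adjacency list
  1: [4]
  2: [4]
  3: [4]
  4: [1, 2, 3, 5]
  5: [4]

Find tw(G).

1

A width-1 tree decomposition is:
Bags: B1 = {2, 4}  B2 = {3, 4}  B3 = {4, 5}  B4 = {1, 4}
Tree: B1–B2, B1–B3, B2–B4
The largest bag has 2 vertices, giving width 1; this decomposition certifies tw(G) ≤ 1. Since G has at least one edge (e.g. 2–4), it is not an edgeless graph, so tw(G) ≥ 1. Therefore the treewidth is 1.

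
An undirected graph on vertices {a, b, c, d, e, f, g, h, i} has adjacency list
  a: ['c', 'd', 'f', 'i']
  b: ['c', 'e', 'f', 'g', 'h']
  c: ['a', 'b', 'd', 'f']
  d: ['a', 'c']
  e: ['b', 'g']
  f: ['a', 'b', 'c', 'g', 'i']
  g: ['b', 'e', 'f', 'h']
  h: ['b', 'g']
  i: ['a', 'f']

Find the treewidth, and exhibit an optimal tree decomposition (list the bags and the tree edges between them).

Treewidth 2.
One such decomposition:
Bags: B1 = {a, c, f}  B2 = {b, c, f}  B3 = {b, f, g}  B4 = {a, f, i}  B5 = {b, g, h}  B6 = {a, c, d}  B7 = {b, e, g}
Tree: B1–B2, B2–B3, B1–B4, B3–B5, B1–B6, B3–B7

Every bag has size at most 3, so the width is 3 − 1 = 2 and tw(G) ≤ 2. For the lower bound, the 3 vertices {a, c, d} are pairwise adjacent, and any tree decomposition puts a clique entirely inside one bag — forcing width ≥ 2. The upper and lower bounds meet at 2, so that is the treewidth.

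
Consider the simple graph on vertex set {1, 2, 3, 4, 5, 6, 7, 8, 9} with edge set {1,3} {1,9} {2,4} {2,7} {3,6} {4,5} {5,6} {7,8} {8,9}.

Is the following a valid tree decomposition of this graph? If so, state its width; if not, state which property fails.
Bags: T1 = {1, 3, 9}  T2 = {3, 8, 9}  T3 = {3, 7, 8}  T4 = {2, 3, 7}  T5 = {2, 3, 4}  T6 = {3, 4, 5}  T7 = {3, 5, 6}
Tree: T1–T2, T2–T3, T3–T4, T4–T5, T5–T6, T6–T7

Yes; width 2.

Vertex coverage: the bags together contain {1, 2, 3, 4, 5, 6, 7, 8, 9}, the full vertex set. Edge coverage: each edge of G has both endpoints in at least one bag. Running intersection: for every vertex, the bags containing it form a connected subtree. All three properties hold, so this is a valid tree decomposition of width max|bag| − 1 = 2, and hence tw(G) ≤ 2.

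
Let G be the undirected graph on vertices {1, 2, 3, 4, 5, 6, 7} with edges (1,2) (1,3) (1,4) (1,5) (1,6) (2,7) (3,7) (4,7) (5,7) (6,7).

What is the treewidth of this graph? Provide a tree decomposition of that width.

Each bag holds 3 vertices, so the decomposition has width 2, which upper-bounds the treewidth. The edges 1–6–7–5–1 form a cycle, so G is not a tree and its treewidth is at least 2. Combining the bounds, tw(G) = 2.

Treewidth 2.
One optimal decomposition is:
Bags: B1 = {1, 6, 7}  B2 = {1, 5, 7}  B3 = {1, 4, 7}  B4 = {1, 2, 7}  B5 = {1, 3, 7}
Tree: B1–B2, B2–B3, B3–B4, B4–B5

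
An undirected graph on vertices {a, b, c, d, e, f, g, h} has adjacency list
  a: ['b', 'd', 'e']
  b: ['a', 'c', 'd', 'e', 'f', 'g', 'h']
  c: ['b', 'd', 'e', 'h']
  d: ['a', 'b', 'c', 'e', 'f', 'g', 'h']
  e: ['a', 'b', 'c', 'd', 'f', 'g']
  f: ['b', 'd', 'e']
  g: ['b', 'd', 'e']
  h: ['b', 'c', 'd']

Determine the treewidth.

A width-3 tree decomposition is:
Bags: B1 = {b, c, d, e}  B2 = {b, c, d, h}  B3 = {b, d, e, f}  B4 = {a, b, d, e}  B5 = {b, d, e, g}
Tree: B1–B2, B1–B3, B1–B4, B4–B5
The largest bag has 4 vertices, giving width 3; this decomposition certifies tw(G) ≤ 3. On the other hand G contains the 4-clique {b, d, e, g}. A clique must lie in a single bag of any decomposition, so no decomposition can have width below 3. The upper and lower bounds meet at 3, so that is the treewidth.

3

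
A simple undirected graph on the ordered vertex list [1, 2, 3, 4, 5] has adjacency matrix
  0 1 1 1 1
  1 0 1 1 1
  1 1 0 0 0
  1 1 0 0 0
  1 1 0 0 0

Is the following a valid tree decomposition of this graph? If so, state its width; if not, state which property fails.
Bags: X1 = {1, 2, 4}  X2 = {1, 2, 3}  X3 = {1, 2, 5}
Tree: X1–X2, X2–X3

Yes; width 2.

Checking the three conditions: (i) the bags cover all of {1, 2, 3, 4, 5}; (ii) for each edge, some bag contains both endpoints; (iii) the bags containing any fixed vertex form a subtree. All hold, so the decomposition is valid with width 3 − 1 = 2.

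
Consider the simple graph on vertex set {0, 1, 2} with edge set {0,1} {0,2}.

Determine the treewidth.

1

A width-1 tree decomposition is:
Bags: B1 = {0, 1}  B2 = {0, 2}
Tree: B1–B2
The largest bag has 2 vertices, giving width 1; this decomposition certifies tw(G) ≤ 1. Any graph with an edge has treewidth ≥ 1, and G has the edge 0–1. The upper and lower bounds meet at 1, so that is the treewidth.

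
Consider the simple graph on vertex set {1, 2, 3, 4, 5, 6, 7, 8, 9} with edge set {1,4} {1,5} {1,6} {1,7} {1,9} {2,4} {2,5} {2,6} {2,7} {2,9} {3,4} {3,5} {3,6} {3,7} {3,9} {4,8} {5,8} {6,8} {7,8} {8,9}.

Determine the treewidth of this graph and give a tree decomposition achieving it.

Treewidth 4.
One optimal decomposition is:
Bags: B1 = {1, 2, 3, 5, 8}  B2 = {1, 2, 3, 6, 8}  B3 = {1, 2, 3, 8, 9}  B4 = {1, 2, 3, 7, 8}  B5 = {1, 2, 3, 4, 8}
Tree: B1–B2, B2–B3, B3–B4, B4–B5

Every bag has size at most 5, so the width is 5 − 1 = 4 and tw(G) ≤ 4. For the lower bound: the 5 vertex sets {3,5}, {6,8}, {2,9}, {1}, {7} are disjoint, each induces a connected subgraph, and every pair is joined by at least one edge of G. Contracting each set to a single vertex therefore yields K_{5} as a minor, and since treewidth is minor-monotone, tw(G) ≥ tw(K_{5}) = 4. Combining the bounds, tw(G) = 4.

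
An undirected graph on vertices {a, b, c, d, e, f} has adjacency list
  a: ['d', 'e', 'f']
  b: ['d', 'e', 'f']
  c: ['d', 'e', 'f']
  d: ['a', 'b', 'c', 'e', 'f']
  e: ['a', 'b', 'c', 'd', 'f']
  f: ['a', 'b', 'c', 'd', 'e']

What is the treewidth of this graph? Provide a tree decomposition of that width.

Each bag holds 4 vertices, so the decomposition has width 3, which upper-bounds the treewidth. For the lower bound, the 4 vertices {c, d, e, f} are pairwise adjacent, and any tree decomposition puts a clique entirely inside one bag — forcing width ≥ 3. Combining the bounds, tw(G) = 3.

Treewidth 3.
One optimal decomposition is:
Bags: B1 = {b, d, e, f}  B2 = {a, d, e, f}  B3 = {c, d, e, f}
Tree: B1–B2, B2–B3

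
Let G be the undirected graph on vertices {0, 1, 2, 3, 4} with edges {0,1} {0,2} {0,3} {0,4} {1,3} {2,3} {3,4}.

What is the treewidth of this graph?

2

A width-2 tree decomposition is:
Bags: B1 = {0, 2, 3}  B2 = {0, 1, 3}  B3 = {0, 3, 4}
Tree: B1–B2, B1–B3
Each bag holds 3 vertices, so the decomposition has width 2, which upper-bounds the treewidth. Conversely, {0, 1, 3} is a clique of size 3, and the vertices of any clique must share a bag in every tree decomposition; so some bag has ≥ 3 vertices and tw(G) ≥ 2. The upper and lower bounds meet at 2, so that is the treewidth.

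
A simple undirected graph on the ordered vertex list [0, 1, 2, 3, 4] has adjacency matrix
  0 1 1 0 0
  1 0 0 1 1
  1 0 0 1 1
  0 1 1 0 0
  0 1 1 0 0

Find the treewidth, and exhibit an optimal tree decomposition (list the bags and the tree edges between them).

Each bag holds 3 vertices, so the decomposition has width 2, which upper-bounds the treewidth. Since 3–1–0–2–3 is a cycle in G, G is not acyclic. Forests are exactly the graphs of treewidth ≤ 1, so tw(G) ≥ 2. Hence tw(G) = 2 exactly.

Treewidth 2.
Bags: B1 = {1, 2, 3}  B2 = {0, 1, 2}  B3 = {1, 2, 4}
Tree: B1–B2, B2–B3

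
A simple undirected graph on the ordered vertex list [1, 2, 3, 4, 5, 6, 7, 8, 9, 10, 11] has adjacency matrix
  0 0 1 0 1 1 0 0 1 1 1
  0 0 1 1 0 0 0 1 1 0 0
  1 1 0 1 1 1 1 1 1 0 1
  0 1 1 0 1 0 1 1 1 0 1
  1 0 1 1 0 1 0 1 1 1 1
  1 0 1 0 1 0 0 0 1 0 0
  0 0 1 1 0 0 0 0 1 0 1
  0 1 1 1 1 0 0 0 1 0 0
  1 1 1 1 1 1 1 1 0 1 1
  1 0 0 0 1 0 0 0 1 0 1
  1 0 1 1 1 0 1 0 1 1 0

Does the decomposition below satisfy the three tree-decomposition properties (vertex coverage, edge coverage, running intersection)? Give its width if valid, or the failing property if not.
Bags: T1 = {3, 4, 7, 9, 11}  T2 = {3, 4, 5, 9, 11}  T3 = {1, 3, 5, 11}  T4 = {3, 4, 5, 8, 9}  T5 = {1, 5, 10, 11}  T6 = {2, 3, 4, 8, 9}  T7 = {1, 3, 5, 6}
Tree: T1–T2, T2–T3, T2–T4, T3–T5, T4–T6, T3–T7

A tree decomposition must satisfy three properties: every vertex lies in some bag; for every edge, both endpoints lie together in some bag; and for every vertex, the bags containing it form a connected subtree. Here edge (9,1) lies in no bag, so the decomposition is invalid.

No — edge (9,1) lies in no bag.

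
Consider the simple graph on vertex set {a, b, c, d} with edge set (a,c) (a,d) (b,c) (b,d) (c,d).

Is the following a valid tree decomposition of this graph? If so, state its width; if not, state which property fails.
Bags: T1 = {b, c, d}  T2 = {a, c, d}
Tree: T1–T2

Every vertex of G appears in some bag (union = {a, b, c, d}); every edge is covered by a bag; and for each vertex v the set of bags containing v is connected in the bag tree. The decomposition is therefore valid. The largest bag has 3 vertices, so the width is 2.

Yes; width 2.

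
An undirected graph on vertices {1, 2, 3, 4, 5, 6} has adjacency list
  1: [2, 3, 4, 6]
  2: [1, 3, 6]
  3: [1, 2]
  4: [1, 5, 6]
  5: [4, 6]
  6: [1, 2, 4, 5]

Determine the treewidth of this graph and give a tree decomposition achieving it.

Treewidth 2.
One such decomposition:
Bags: B1 = {1, 4, 6}  B2 = {1, 2, 6}  B3 = {1, 2, 3}  B4 = {4, 5, 6}
Tree: B1–B2, B2–B3, B1–B4

The largest bag has 3 vertices, giving width 2; this decomposition certifies tw(G) ≤ 2. On the other hand G contains the 3-clique {1, 2, 3}. A clique must lie in a single bag of any decomposition, so no decomposition can have width below 2. The upper and lower bounds meet at 2, so that is the treewidth.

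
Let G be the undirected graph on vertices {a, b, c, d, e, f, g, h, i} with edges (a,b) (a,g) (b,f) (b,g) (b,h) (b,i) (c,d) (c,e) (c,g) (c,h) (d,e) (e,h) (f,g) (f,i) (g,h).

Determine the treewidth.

A width-2 tree decomposition is:
Bags: B1 = {c, g, h}  B2 = {b, g, h}  B3 = {c, e, h}  B4 = {a, b, g}  B5 = {c, d, e}  B6 = {b, f, g}  B7 = {b, f, i}
Tree: B1–B2, B1–B3, B2–B4, B3–B5, B4–B6, B6–B7
Each bag holds 3 vertices, so the decomposition has width 2, which upper-bounds the treewidth. On the other hand G contains the 3-clique {c, d, e}. A clique must lie in a single bag of any decomposition, so no decomposition can have width below 2. Hence tw(G) = 2 exactly.

2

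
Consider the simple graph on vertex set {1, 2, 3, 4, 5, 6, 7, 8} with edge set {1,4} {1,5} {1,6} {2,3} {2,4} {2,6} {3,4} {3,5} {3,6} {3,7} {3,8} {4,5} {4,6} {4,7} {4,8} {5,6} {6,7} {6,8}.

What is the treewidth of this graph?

3

A width-3 tree decomposition is:
Bags: B1 = {3, 4, 6, 8}  B2 = {2, 3, 4, 6}  B3 = {3, 4, 6, 7}  B4 = {3, 4, 5, 6}  B5 = {1, 4, 5, 6}
Tree: B1–B2, B1–B3, B3–B4, B4–B5
The largest bag has 4 vertices, giving width 3; this decomposition certifies tw(G) ≤ 3. Conversely, {1, 4, 5, 6} is a clique of size 4, and the vertices of any clique must share a bag in every tree decomposition; so some bag has ≥ 4 vertices and tw(G) ≥ 3. Therefore the treewidth is 3.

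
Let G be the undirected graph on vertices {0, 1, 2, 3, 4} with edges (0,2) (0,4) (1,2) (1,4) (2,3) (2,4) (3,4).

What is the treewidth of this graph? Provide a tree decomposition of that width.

Every bag has size at most 3, so the width is 3 − 1 = 2 and tw(G) ≤ 2. Conversely, {0, 2, 4} is a clique of size 3, and the vertices of any clique must share a bag in every tree decomposition; so some bag has ≥ 3 vertices and tw(G) ≥ 2. Combining the bounds, tw(G) = 2.

Treewidth 2.
One such decomposition:
Bags: B1 = {0, 2, 4}  B2 = {2, 3, 4}  B3 = {1, 2, 4}
Tree: B1–B2, B2–B3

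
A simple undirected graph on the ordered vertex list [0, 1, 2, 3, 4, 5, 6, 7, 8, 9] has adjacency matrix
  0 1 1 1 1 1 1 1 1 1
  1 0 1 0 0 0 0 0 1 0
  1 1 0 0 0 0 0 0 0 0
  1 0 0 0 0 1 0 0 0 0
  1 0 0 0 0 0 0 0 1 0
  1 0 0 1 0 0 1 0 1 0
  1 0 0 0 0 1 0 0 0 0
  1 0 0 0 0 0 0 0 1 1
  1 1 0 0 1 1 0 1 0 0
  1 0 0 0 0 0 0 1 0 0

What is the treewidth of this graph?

2

A width-2 tree decomposition is:
Bags: B1 = {0, 5, 8}  B2 = {0, 3, 5}  B3 = {0, 7, 8}  B4 = {0, 4, 8}  B5 = {0, 1, 8}  B6 = {0, 7, 9}  B7 = {0, 5, 6}  B8 = {0, 1, 2}
Tree: B1–B2, B1–B3, B1–B4, B3–B5, B3–B6, B2–B7, B5–B8
The largest bag has 3 vertices, giving width 2; this decomposition certifies tw(G) ≤ 2. For the lower bound, the 3 vertices {0, 1, 2} are pairwise adjacent, and any tree decomposition puts a clique entirely inside one bag — forcing width ≥ 2. The upper and lower bounds meet at 2, so that is the treewidth.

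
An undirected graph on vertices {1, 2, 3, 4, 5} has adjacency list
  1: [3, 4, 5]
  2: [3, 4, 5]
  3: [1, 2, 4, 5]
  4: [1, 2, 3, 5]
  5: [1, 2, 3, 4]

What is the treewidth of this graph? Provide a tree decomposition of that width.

Treewidth 3.
One optimal decomposition is:
Bags: B1 = {1, 3, 4, 5}  B2 = {2, 3, 4, 5}
Tree: B1–B2

Every bag has size at most 4, so the width is 4 − 1 = 3 and tw(G) ≤ 3. On the other hand G contains the 4-clique {1, 3, 4, 5}. A clique must lie in a single bag of any decomposition, so no decomposition can have width below 3. Hence tw(G) = 3 exactly.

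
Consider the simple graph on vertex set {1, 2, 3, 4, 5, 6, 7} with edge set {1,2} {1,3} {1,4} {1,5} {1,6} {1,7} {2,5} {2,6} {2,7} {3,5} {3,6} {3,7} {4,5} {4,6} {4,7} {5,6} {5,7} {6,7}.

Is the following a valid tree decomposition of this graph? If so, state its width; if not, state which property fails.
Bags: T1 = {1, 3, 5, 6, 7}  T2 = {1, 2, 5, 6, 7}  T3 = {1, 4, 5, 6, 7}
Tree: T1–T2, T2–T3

Yes; width 4.

Every vertex of G appears in some bag (union = {1, 2, 3, 4, 5, 6, 7}); every edge is covered by a bag; and for each vertex v the set of bags containing v is connected in the bag tree. The decomposition is therefore valid. The largest bag has 5 vertices, so the width is 4.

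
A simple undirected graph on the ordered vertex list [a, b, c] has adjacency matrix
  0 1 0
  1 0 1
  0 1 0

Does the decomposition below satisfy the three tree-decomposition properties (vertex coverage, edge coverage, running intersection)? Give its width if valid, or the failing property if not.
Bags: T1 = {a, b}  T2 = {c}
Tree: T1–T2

A tree decomposition must satisfy three properties: every vertex lies in some bag; for every edge, both endpoints lie together in some bag; and for every vertex, the bags containing it form a connected subtree. Here edge (b,c) lies in no bag, so the decomposition is invalid.

No — edge (b,c) lies in no bag.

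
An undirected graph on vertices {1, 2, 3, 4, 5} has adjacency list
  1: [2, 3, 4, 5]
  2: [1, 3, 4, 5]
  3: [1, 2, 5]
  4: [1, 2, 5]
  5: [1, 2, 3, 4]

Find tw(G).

A width-3 tree decomposition is:
Bags: B1 = {1, 2, 4, 5}  B2 = {1, 2, 3, 5}
Tree: B1–B2
Every bag has size at most 4, so the width is 4 − 1 = 3 and tw(G) ≤ 3. For the lower bound, the 4 vertices {1, 2, 3, 5} are pairwise adjacent, and any tree decomposition puts a clique entirely inside one bag — forcing width ≥ 3. The upper and lower bounds meet at 3, so that is the treewidth.

3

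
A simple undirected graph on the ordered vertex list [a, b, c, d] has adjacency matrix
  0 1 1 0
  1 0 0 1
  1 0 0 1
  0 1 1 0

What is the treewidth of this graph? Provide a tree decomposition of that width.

Each bag holds 3 vertices, so the decomposition has width 2, which upper-bounds the treewidth. For the lower bound, G contains the cycle c–d–b–a–c, so G is not a forest; only forests have treewidth ≤ 1, hence tw(G) ≥ 2. The upper and lower bounds meet at 2, so that is the treewidth.

Treewidth 2.
Bags: B1 = {b, c, d}  B2 = {a, b, c}
Tree: B1–B2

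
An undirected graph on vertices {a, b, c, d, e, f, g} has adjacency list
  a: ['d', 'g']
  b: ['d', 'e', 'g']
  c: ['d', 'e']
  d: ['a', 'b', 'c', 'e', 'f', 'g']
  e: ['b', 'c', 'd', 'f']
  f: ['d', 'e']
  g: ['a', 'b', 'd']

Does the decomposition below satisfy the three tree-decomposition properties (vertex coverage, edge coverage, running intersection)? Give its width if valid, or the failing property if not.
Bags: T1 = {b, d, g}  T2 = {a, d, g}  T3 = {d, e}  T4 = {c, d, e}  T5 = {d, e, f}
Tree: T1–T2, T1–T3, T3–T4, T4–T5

A tree decomposition must satisfy three properties: every vertex lies in some bag; for every edge, both endpoints lie together in some bag; and for every vertex, the bags containing it form a connected subtree. Here edge (b,e) lies in no bag, so the decomposition is invalid.

No — edge (b,e) lies in no bag.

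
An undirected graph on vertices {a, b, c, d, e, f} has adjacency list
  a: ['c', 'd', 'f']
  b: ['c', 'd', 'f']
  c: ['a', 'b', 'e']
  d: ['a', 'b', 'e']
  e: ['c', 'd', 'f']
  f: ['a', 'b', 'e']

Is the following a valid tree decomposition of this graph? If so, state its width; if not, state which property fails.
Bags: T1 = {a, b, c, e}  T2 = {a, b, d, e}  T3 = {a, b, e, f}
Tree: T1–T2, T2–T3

Vertex coverage: the bags together contain {a, b, c, d, e, f}, the full vertex set. Edge coverage: each edge of G has both endpoints in at least one bag. Running intersection: for every vertex, the bags containing it form a connected subtree. All three properties hold, so this is a valid tree decomposition of width max|bag| − 1 = 3, and hence tw(G) ≤ 3.

Yes; width 3.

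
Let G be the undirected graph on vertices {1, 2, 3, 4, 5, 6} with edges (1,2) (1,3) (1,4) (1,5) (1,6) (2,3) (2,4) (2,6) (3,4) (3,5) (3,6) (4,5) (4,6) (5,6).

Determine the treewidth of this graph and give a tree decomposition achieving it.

Each bag holds 5 vertices, so the decomposition has width 4, which upper-bounds the treewidth. Conversely, {1, 2, 3, 4, 6} is a clique of size 5, and the vertices of any clique must share a bag in every tree decomposition; so some bag has ≥ 5 vertices and tw(G) ≥ 4. Hence tw(G) = 4 exactly.

Treewidth 4.
Bags: B1 = {1, 2, 3, 4, 6}  B2 = {1, 3, 4, 5, 6}
Tree: B1–B2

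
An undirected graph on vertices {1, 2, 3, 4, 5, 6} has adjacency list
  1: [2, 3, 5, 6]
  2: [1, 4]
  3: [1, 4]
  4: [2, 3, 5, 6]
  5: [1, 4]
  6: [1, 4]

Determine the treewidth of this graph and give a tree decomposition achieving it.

Treewidth 2.
One optimal decomposition is:
Bags: B1 = {1, 4, 5}  B2 = {1, 4, 6}  B3 = {1, 2, 4}  B4 = {1, 3, 4}
Tree: B1–B2, B2–B3, B3–B4

The largest bag has 3 vertices, giving width 2; this decomposition certifies tw(G) ≤ 2. For the lower bound, G contains the cycle 1–5–4–6–1, so G is not a forest; only forests have treewidth ≤ 1, hence tw(G) ≥ 2. Combining the bounds, tw(G) = 2.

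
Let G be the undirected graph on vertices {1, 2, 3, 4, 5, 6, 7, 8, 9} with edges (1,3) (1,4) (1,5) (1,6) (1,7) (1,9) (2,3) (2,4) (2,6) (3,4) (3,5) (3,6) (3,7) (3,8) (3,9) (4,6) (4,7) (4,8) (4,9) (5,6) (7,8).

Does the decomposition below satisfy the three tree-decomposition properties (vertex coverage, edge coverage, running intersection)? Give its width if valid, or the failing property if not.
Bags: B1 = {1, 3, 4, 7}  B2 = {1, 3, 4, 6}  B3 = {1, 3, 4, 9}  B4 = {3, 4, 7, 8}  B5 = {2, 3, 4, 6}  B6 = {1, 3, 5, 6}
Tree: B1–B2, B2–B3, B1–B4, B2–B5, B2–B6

Yes; width 3.

Every vertex of G appears in some bag (union = {1, 2, 3, 4, 5, 6, 7, 8, 9}); every edge is covered by a bag; and for each vertex v the set of bags containing v is connected in the bag tree. The decomposition is therefore valid. The largest bag has 4 vertices, so the width is 3.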